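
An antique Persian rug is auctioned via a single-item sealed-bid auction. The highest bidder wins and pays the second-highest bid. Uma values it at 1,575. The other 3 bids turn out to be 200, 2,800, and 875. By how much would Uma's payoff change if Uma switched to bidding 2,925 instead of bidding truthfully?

The highest competing bid is 2,800.
Bidding truthfully at 1,575: the top bid is 2,800 (a rival), so Uma loses. Payoff = 0.
Bidding 2,925: Uma has the top bid, wins, and pays the second-highest bid 2,800. Payoff = 1,575 − 2,800 = -1,225.
Change = -1,225 − 0 = -1,225.
This is the dominant-strategy logic: truthful bidding weakly beats any alternative.

-1,225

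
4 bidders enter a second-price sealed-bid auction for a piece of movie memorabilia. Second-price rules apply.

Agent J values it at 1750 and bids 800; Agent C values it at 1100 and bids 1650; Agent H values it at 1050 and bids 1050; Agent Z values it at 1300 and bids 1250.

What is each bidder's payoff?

Ordered from highest: Agent C 1650, then Agent Z 1250, then Agent H 1050, then Agent J 800.
Agent C has the top bid and wins; the price is the second-highest bid, 1250.
Agent C's payoff = 1100 − 1250 = -150. All other bidders lose, so their payoff is 0.

Agent J 0, Agent C -150, Agent H 0, Agent Z 0.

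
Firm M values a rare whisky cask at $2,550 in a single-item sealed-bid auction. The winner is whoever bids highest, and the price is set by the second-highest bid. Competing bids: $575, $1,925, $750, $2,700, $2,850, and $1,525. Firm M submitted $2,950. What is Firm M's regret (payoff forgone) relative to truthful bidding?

The highest competing bid is $2,850.
Bidding truthfully at $2,550: the top bid is $2,850 (a rival), so Firm M loses. Payoff = $0.
Bidding $2,950: Firm M has the top bid, wins, and pays the second-highest bid $2,850. Payoff = $2,550 − $2,850 = -$300.
Regret = truthful payoff − actual payoff = $0 − -$300 = $300.
Deviating from a truthful bid can only lose payoff in a second-price auction — never gain.

$300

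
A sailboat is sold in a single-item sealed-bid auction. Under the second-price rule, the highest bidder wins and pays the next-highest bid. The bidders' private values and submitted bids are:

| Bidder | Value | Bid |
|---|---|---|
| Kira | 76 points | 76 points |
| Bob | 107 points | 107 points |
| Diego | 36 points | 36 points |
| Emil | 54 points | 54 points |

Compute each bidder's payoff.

Kira 0 points, Bob 31 points, Diego 0 points, Emil 0 points.

Ranking the bids: Bob 107 points > Kira 76 points > Emil 54 points > Diego 36 points.
Bob has the top bid and wins; the price is the second-highest bid, 76 points.
Bob's payoff = 107 points − 76 points = 31 points. All other bidders lose, so their payoff is 0.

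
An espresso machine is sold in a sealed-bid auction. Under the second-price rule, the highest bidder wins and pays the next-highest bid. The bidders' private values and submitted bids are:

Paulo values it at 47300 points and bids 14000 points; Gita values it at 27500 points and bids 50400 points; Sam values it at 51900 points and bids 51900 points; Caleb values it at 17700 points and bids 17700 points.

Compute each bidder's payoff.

Paulo 0 points, Gita 0 points, Sam 1500 points, Caleb 0 points.

Ranking the bids: Sam 51900 points, then Gita 50400 points, then Caleb 17700 points, then Paulo 14000 points.
Sam has the top bid and wins; the price is the second-highest bid, 50400 points.
Sam's payoff = 51900 points − 50400 points = 1500 points. All other bidders lose, so their payoff is 0.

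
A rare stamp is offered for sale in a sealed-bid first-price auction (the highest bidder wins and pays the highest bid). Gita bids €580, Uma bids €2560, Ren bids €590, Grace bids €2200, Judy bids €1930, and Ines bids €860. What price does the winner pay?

Ranking the bids: Uma €2560 > Grace €2200 > Judy €1930 > Ines €860 > Ren €590 > Gita €580.
Uma is the highest bidder, so Uma wins.
Under the first-price rule, the price is the highest bid: €2560.

The winner pays €2560.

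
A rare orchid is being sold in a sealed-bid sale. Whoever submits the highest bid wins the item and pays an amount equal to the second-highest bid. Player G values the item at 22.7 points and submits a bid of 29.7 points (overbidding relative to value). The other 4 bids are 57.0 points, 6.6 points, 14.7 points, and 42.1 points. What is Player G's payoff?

0.0 points

Highest competing bid: 57.0 points.
Player G's bid 29.7 points is not the highest, so Player G loses, pays nothing, and earns zero payoff.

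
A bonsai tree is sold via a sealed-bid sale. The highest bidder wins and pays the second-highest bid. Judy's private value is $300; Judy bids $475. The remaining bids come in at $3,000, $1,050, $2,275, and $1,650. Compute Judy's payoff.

$0

Highest competing bid: $3,000.
Judy's bid $475 is not the highest, so Judy loses, pays nothing, and earns zero payoff.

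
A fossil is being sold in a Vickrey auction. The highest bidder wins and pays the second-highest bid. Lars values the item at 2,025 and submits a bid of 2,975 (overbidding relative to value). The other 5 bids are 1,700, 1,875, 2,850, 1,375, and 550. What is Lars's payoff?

-825

Highest competing bid: 2,850.
Lars's bid 2,975 is the highest overall, so Lars wins and pays the second-highest bid, 2,850.
Payoff = value − price = 2,025 − 2,850 = -825.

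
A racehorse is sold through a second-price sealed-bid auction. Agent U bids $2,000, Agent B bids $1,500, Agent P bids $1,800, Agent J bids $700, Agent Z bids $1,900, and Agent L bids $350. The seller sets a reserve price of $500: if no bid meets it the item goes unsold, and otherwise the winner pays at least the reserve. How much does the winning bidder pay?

Price paid: $1,900.

Ranking the bids: Agent U $2,000; Agent Z $1,900; Agent P $1,800; Agent B $1,500; Agent J $700; Agent L $350.
Agent U has the highest bid, so Agent U wins.
The second-highest bid is $1,900, which exceeds the reserve, so that sets the price.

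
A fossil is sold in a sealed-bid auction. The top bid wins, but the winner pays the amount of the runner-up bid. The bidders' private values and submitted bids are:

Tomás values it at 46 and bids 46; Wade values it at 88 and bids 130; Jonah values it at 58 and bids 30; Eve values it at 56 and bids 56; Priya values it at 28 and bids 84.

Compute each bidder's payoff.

Tomás 0, Wade 4, Jonah 0, Eve 0, Priya 0.

Ranking the bids: Wade 130; Priya 84; Eve 56; Tomás 46; Jonah 30.
Wade has the top bid and wins; the price is the second-highest bid, 84.
Wade's payoff = 88 − 84 = 4. All other bidders lose, so their payoff is 0.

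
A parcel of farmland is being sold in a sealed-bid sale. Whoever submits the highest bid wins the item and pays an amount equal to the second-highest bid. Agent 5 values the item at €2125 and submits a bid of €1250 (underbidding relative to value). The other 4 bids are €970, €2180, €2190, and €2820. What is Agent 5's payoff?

The bidder's payoff: €0.

Highest competing bid: €2820.
Agent 5's bid €1250 is not the highest, so Agent 5 loses, pays nothing, and earns zero payoff.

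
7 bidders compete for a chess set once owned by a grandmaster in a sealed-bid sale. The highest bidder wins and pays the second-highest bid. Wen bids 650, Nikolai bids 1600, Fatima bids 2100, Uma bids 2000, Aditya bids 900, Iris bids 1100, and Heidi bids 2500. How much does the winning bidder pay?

Price paid: 2100.

Ordered from highest: Heidi 2500; Fatima 2100; Uma 2000; Nikolai 1600; Iris 1100; Aditya 900; Wen 650.
Heidi has the highest bid, so Heidi wins.
The second-highest bid is 2100, so that is what Heidi pays.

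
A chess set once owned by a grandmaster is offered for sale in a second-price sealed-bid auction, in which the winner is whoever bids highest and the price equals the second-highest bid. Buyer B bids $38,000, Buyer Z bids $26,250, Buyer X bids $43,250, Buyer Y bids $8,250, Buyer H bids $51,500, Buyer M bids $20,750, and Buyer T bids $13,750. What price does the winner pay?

Ranking the bids: Buyer H $51,500, then Buyer X $43,250, then Buyer B $38,000, then Buyer Z $26,250, then Buyer M $20,750, then Buyer T $13,750, then Buyer Y $8,250.
Buyer H is the highest bidder, so Buyer H wins.
Under the second-price rule, the price is the second-highest bid: $43,250.

Price paid: $43,250.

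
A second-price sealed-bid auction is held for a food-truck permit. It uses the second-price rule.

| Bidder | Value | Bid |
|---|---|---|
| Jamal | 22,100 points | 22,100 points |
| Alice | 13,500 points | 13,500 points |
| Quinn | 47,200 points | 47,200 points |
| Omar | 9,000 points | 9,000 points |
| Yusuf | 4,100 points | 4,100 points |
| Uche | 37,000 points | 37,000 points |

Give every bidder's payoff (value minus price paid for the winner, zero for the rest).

Payoffs: Jamal 0 points, Alice 0 points, Quinn 10,200 points, Omar 0 points, Yusuf 0 points, Uche 0 points.

Sorted high to low: Quinn 47,200 points, then Uche 37,000 points, then Jamal 22,100 points, then Alice 13,500 points, then Omar 9,000 points, then Yusuf 4,100 points.
Quinn has the top bid and wins; the price is the second-highest bid, 37,000 points.
Quinn's payoff = 47,200 points − 37,000 points = 10,200 points. All other bidders lose, so their payoff is 0.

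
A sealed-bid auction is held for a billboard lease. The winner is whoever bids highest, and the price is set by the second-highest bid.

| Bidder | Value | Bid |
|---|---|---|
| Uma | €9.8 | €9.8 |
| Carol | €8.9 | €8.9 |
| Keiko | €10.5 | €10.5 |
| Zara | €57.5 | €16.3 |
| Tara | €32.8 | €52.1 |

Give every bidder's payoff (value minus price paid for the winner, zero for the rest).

Uma €0.0, Carol €0.0, Keiko €0.0, Zara €0.0, Tara €16.5.

Ranking the bids: Tara €52.1, then Zara €16.3, then Keiko €10.5, then Uma €9.8, then Carol €8.9.
Tara has the top bid and wins; the price is the second-highest bid, €16.3.
Tara's payoff = €32.8 − €16.3 = €16.5. All other bidders lose, so their payoff is 0.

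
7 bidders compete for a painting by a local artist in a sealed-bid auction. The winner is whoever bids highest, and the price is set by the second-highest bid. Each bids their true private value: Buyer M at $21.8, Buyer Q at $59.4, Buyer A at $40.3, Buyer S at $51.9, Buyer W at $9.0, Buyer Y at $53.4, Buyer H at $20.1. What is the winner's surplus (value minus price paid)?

$6.0

Sorted high to low: Buyer Q $59.4 > Buyer Y $53.4 > Buyer S $51.9 > Buyer A $40.3 > Buyer M $21.8 > Buyer H $20.1 > Buyer W $9.0.
Buyer Q wins with the top bid and pays the second-highest, $53.4.
Surplus = $59.4 − $53.4 = $6.0.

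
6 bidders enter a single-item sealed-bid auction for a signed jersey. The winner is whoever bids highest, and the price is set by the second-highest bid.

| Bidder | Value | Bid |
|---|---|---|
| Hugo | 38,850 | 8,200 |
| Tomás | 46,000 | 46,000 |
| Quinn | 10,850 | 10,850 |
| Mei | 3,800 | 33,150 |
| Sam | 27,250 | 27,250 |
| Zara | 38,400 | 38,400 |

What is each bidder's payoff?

Ranking the bids: Tomás 46,000, then Zara 38,400, then Mei 33,150, then Sam 27,250, then Quinn 10,850, then Hugo 8,200.
Tomás has the top bid and wins; the price is the second-highest bid, 38,400.
Tomás's payoff = 46,000 − 38,400 = 7,600. All other bidders lose, so their payoff is 0.

Payoffs: Hugo 0, Tomás 7,600, Quinn 0, Mei 0, Sam 0, Zara 0.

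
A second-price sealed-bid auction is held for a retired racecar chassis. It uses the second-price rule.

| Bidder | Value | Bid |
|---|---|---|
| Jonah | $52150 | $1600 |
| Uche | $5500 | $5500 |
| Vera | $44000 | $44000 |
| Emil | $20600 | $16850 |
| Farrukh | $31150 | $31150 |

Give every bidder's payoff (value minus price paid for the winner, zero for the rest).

Sorted high to low: Vera $44000, then Farrukh $31150, then Emil $16850, then Uche $5500, then Jonah $1600.
Vera has the top bid and wins; the price is the second-highest bid, $31150.
Vera's payoff = $44000 − $31150 = $12850. All other bidders lose, so their payoff is 0.

Jonah $0, Uche $0, Vera $12850, Emil $0, Farrukh $0.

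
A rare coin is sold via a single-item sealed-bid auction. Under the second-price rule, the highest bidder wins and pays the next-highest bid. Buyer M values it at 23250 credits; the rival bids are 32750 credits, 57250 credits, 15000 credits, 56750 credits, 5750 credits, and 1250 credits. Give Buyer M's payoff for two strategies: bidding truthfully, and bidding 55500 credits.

The highest competing bid is 57250 credits.
Bidding truthfully at 23250 credits: the top bid is 57250 credits (a rival), so Buyer M loses. Payoff = 0 credits.
Bidding 55500 credits: the top bid is 57250 credits (a rival), so Buyer M loses. Payoff = 0 credits.
The bid only affects whether you win, not the price — here both bids land on the same side of the top rival bid, so the deviation is payoff-neutral.

Truthful: 0 credits; alternative: 0 credits.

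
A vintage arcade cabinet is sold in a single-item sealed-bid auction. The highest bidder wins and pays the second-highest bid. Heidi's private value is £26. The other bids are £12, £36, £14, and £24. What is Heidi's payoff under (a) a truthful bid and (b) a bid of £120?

The highest competing bid is £36.
Bidding truthfully at £26: the top bid is £36 (a rival), so Heidi loses. Payoff = £0.
Bidding £120: Heidi has the top bid, wins, and pays the second-highest bid £36. Payoff = £26 − £36 = -£10.

Truthful: £0; alternative: -£10.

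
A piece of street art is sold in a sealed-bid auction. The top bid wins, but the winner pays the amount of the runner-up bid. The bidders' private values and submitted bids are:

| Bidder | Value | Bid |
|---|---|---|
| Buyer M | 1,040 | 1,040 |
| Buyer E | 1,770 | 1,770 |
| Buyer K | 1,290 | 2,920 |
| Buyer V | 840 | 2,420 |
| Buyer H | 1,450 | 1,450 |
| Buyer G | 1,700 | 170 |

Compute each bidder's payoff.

Ranking the bids: Buyer K 2,920, then Buyer V 2,420, then Buyer E 1,770, then Buyer H 1,450, then Buyer M 1,040, then Buyer G 170.
Buyer K has the top bid and wins; the price is the second-highest bid, 2,420.
Buyer K's payoff = 1,290 − 2,420 = -1,130. All other bidders lose, so their payoff is 0.

Payoffs: Buyer M 0, Buyer E 0, Buyer K -1,130, Buyer V 0, Buyer H 0, Buyer G 0.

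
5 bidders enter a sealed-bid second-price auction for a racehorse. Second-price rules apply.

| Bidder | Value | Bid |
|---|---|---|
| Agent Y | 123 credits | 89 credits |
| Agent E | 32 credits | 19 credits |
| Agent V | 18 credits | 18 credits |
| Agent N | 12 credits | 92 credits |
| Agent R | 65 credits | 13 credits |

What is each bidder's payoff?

Agent Y 0 credits, Agent E 0 credits, Agent V 0 credits, Agent N -77 credits, Agent R 0 credits.

Bids in descending order: Agent N 92 credits; Agent Y 89 credits; Agent E 19 credits; Agent V 18 credits; Agent R 13 credits.
Agent N has the top bid and wins; the price is the second-highest bid, 89 credits.
Agent N's payoff = 12 credits − 89 credits = -77 credits. All other bidders lose, so their payoff is 0.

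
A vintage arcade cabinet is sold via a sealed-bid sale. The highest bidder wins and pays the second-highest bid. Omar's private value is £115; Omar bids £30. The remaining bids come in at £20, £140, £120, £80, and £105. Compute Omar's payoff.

£0

Highest competing bid: £140.
Omar's bid £30 is not the highest, so Omar loses, pays nothing, and earns zero payoff.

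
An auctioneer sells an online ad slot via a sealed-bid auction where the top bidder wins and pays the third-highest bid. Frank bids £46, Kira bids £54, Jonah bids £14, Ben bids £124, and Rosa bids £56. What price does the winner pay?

The winner pays £54.

Ranking the bids: Ben £124; Rosa £56; Kira £54; Frank £46; Jonah £14.
Ben is the highest bidder, so Ben wins.
Under the third-price rule, the price is the third-highest bid: £54.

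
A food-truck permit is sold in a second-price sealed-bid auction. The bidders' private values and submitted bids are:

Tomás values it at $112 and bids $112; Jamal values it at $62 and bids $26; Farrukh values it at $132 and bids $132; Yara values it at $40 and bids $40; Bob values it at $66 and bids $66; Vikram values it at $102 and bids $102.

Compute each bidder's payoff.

Ordered from highest: Farrukh $132, then Tomás $112, then Vikram $102, then Bob $66, then Yara $40, then Jamal $26.
Farrukh has the top bid and wins; the price is the second-highest bid, $112.
Farrukh's payoff = $132 − $112 = $20. All other bidders lose, so their payoff is 0.

Payoffs: Tomás $0, Jamal $0, Farrukh $20, Yara $0, Bob $0, Vikram $0.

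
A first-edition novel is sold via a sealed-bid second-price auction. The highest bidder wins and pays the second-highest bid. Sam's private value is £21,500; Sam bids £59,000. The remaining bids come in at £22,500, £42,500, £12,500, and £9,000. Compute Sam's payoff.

Highest competing bid: £42,500.
Sam's bid £59,000 is the highest overall, so Sam wins and pays the second-highest bid, £42,500.
Payoff = value − price = £21,500 − £42,500 = -£21,000.
Overbidding won the item at a price above value — truthful bidding would have avoided this loss.

-£21,000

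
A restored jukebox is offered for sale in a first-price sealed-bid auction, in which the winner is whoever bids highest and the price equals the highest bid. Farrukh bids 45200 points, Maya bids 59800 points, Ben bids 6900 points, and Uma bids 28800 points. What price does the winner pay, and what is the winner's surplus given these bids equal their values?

The winner pays 59800 points for a surplus of 0 points.

Sorted high to low: Maya 59800 points, then Farrukh 45200 points, then Uma 28800 points, then Ben 6900 points.
Maya is the highest bidder, so Maya wins.
Under the first-price rule, the price is the highest bid: 59800 points.
Surplus = 59800 points − 59800 points = 0 points.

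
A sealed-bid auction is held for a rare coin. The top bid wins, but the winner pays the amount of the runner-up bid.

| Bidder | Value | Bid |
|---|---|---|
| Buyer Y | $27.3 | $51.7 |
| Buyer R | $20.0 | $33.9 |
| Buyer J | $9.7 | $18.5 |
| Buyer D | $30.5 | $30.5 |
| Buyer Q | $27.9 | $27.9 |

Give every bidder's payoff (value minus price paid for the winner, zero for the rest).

Ordered from highest: Buyer Y $51.7; Buyer R $33.9; Buyer D $30.5; Buyer Q $27.9; Buyer J $18.5.
Buyer Y has the top bid and wins; the price is the second-highest bid, $33.9.
Buyer Y's payoff = $27.3 − $33.9 = -$6.6. All other bidders lose, so their payoff is 0.

Payoffs: Buyer Y -$6.6, Buyer R $0.0, Buyer J $0.0, Buyer D $0.0, Buyer Q $0.0.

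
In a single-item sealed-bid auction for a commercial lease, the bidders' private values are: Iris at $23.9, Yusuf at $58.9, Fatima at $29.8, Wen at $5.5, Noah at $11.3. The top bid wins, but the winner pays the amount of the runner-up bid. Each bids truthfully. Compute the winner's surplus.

Bids in descending order: Yusuf $58.9, then Fatima $29.8, then Iris $23.9, then Noah $11.3, then Wen $5.5.
Yusuf wins with the top bid and pays the second-highest, $29.8.
Surplus = $58.9 − $29.8 = $29.1.

$29.1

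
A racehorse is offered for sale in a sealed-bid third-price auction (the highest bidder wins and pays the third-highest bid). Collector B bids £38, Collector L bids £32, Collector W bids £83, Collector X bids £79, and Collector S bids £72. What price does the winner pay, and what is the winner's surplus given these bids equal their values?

Price £72; surplus £11.

Ranking the bids: Collector W £83, then Collector X £79, then Collector S £72, then Collector B £38, then Collector L £32.
Collector W is the highest bidder, so Collector W wins.
Under the third-price rule, the price is the third-highest bid: £72.
Surplus = £83 − £72 = £11.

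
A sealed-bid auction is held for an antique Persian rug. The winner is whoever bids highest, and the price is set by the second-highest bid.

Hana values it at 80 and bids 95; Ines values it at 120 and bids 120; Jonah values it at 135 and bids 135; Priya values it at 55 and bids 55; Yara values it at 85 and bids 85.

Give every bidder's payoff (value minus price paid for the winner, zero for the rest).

Hana 0, Ines 0, Jonah 15, Priya 0, Yara 0.

Sorted high to low: Jonah 135; Ines 120; Hana 95; Yara 85; Priya 55.
Jonah has the top bid and wins; the price is the second-highest bid, 120.
Jonah's payoff = 135 − 120 = 15. All other bidders lose, so their payoff is 0.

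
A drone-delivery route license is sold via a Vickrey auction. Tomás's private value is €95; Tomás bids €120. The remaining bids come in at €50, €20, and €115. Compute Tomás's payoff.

Payoff = -€20.

Highest competing bid: €115.
Tomás's bid €120 is the highest overall, so Tomás wins and pays the second-highest bid, €115.
Payoff = value − price = €95 − €115 = -€20.
Overbidding won the item at a price above value — truthful bidding would have avoided this loss.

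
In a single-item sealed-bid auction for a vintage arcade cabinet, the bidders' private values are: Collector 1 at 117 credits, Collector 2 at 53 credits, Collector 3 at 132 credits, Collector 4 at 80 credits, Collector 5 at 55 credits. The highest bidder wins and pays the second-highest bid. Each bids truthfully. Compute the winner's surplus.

Winner's surplus: 15 credits.

Sorted high to low: Collector 3 132 credits; Collector 1 117 credits; Collector 4 80 credits; Collector 5 55 credits; Collector 2 53 credits.
Collector 3 wins with the top bid and pays the second-highest, 117 credits.
Surplus = 132 credits − 117 credits = 15 credits.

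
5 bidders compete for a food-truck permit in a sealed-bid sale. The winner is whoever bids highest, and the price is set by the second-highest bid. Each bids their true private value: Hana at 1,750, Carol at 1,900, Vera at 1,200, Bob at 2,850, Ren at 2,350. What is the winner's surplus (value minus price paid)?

500

Ordered from highest: Bob 2,850 > Ren 2,350 > Carol 1,900 > Hana 1,750 > Vera 1,200.
Bob wins with the top bid and pays the second-highest, 2,350.
Surplus = 2,850 − 2,350 = 500.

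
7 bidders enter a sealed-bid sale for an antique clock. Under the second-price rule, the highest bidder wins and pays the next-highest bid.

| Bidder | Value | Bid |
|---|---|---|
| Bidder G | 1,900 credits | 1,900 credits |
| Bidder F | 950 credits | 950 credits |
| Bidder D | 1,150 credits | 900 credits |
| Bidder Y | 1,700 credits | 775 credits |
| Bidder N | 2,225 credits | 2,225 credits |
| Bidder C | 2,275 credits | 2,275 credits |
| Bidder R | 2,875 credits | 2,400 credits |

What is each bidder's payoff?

Bidder G 0 credits, Bidder F 0 credits, Bidder D 0 credits, Bidder Y 0 credits, Bidder N 0 credits, Bidder C 0 credits, Bidder R 600 credits.

Bids in descending order: Bidder R 2,400 credits > Bidder C 2,275 credits > Bidder N 2,225 credits > Bidder G 1,900 credits > Bidder F 950 credits > Bidder D 900 credits > Bidder Y 775 credits.
Bidder R has the top bid and wins; the price is the second-highest bid, 2,275 credits.
Bidder R's payoff = 2,875 credits − 2,275 credits = 600 credits. All other bidders lose, so their payoff is 0.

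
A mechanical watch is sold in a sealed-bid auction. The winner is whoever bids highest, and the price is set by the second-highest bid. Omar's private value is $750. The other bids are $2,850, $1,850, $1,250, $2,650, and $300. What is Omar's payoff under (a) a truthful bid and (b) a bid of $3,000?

Truthful: $0; alternative: -$2,100.

The highest competing bid is $2,850.
Bidding truthfully at $750: the top bid is $2,850 (a rival), so Omar loses. Payoff = $0.
Bidding $3,000: Omar has the top bid, wins, and pays the second-highest bid $2,850. Payoff = $750 − $2,850 = -$2,100.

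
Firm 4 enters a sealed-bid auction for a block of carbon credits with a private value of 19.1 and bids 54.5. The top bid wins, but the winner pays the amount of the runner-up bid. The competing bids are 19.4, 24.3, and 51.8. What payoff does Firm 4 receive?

Payoff = -32.7.

Highest competing bid: 51.8.
Firm 4's bid 54.5 is the highest overall, so Firm 4 wins and pays the second-highest bid, 51.8.
Payoff = value − price = 19.1 − 51.8 = -32.7.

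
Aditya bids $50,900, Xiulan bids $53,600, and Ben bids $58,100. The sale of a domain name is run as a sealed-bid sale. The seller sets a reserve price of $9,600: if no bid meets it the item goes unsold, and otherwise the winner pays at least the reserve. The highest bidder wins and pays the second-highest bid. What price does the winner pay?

Bids in descending order: Ben $58,100 > Xiulan $53,600 > Aditya $50,900.
Ben has the highest bid, so Ben wins.
The second-highest bid is $53,600, which exceeds the reserve, so that sets the price.

Price paid: $53,600.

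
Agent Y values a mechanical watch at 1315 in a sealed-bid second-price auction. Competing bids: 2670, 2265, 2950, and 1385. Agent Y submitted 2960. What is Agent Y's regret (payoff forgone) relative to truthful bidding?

The highest competing bid is 2950.
Bidding truthfully at 1315: the top bid is 2950 (a rival), so Agent Y loses. Payoff = 0.
Bidding 2960: Agent Y has the top bid, wins, and pays the second-highest bid 2950. Payoff = 1315 − 2950 = -1635.
Regret = truthful payoff − actual payoff = 0 − -1635 = 1635.
This is the dominant-strategy logic: truthful bidding weakly beats any alternative.

Regret: 1635.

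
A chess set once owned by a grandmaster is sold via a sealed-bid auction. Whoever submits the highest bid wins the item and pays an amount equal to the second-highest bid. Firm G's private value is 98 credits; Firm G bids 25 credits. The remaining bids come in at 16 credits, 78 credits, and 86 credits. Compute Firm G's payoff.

Highest competing bid: 86 credits.
Firm G's bid 25 credits is not the highest, so Firm G loses, pays nothing, and earns zero payoff.

Payoff = 0 credits.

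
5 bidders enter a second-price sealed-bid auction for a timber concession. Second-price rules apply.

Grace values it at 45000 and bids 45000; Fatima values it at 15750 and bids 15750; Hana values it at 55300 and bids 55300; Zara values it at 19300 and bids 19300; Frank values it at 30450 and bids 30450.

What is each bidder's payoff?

Sorted high to low: Hana 55300; Grace 45000; Frank 30450; Zara 19300; Fatima 15750.
Hana has the top bid and wins; the price is the second-highest bid, 45000.
Hana's payoff = 55300 − 45000 = 10300. All other bidders lose, so their payoff is 0.

Payoffs: Grace 0, Fatima 0, Hana 10300, Zara 0, Frank 0.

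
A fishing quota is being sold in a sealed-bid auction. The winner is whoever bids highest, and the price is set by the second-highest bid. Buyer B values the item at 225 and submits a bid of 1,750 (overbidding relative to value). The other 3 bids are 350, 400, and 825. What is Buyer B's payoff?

-600

Highest competing bid: 825.
Buyer B's bid 1,750 is the highest overall, so Buyer B wins and pays the second-highest bid, 825.
Payoff = value − price = 225 − 825 = -600.
Overbidding won the item at a price above value — truthful bidding would have avoided this loss.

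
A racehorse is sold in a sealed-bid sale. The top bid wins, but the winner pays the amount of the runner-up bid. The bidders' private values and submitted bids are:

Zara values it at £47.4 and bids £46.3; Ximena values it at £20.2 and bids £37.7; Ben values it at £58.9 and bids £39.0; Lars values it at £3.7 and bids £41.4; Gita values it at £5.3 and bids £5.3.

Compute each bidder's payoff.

Sorted high to low: Zara £46.3; Lars £41.4; Ben £39.0; Ximena £37.7; Gita £5.3.
Zara has the top bid and wins; the price is the second-highest bid, £41.4.
Zara's payoff = £47.4 − £41.4 = £6.0. All other bidders lose, so their payoff is 0.

Payoffs: Zara £6.0, Ximena £0.0, Ben £0.0, Lars £0.0, Gita £0.0.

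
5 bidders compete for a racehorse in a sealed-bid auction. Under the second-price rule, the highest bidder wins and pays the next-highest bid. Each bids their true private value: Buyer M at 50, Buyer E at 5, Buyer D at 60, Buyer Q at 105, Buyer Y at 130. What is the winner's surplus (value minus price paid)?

Ordered from highest: Buyer Y 130; Buyer Q 105; Buyer D 60; Buyer M 50; Buyer E 5.
Buyer Y wins with the top bid and pays the second-highest, 105.
Surplus = 130 − 105 = 25.

Winner's surplus: 25.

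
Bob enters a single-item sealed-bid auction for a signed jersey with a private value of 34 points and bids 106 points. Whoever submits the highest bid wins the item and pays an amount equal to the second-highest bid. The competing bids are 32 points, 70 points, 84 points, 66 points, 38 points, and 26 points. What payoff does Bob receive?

Bob's payoff: -50 points.

Highest competing bid: 84 points.
Bob's bid 106 points is the highest overall, so Bob wins and pays the second-highest bid, 84 points.
Payoff = value − price = 34 points − 84 points = -50 points.
Overbidding won the item at a price above value — truthful bidding would have avoided this loss.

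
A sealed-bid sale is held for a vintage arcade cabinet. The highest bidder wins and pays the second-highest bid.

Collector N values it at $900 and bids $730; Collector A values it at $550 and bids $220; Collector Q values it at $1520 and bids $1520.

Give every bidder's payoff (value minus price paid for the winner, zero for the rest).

Payoffs: Collector N $0, Collector A $0, Collector Q $790.

Bids in descending order: Collector Q $1520; Collector N $730; Collector A $220.
Collector Q has the top bid and wins; the price is the second-highest bid, $730.
Collector Q's payoff = $1520 − $730 = $790. All other bidders lose, so their payoff is 0.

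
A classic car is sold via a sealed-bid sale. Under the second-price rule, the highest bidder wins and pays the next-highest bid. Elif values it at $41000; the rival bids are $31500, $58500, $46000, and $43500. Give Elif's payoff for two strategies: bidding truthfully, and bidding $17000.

The highest competing bid is $58500.
Bidding truthfully at $41000: the top bid is $58500 (a rival), so Elif loses. Payoff = $0.
Bidding $17000: the top bid is $58500 (a rival), so Elif loses. Payoff = $0.
The bid only affects whether you win, not the price — here both bids land on the same side of the top rival bid, so the deviation is payoff-neutral.

Truthful: $0; alternative: $0.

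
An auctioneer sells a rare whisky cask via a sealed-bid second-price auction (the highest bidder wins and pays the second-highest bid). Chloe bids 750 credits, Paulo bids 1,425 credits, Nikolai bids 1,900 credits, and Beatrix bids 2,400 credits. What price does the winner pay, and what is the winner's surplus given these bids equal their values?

Bids in descending order: Beatrix 2,400 credits, then Nikolai 1,900 credits, then Paulo 1,425 credits, then Chloe 750 credits.
Beatrix is the highest bidder, so Beatrix wins.
Under the second-price rule, the price is the second-highest bid: 1,900 credits.
Surplus = 2,400 credits − 1,900 credits = 500 credits.

Price 1,900 credits; surplus 500 credits.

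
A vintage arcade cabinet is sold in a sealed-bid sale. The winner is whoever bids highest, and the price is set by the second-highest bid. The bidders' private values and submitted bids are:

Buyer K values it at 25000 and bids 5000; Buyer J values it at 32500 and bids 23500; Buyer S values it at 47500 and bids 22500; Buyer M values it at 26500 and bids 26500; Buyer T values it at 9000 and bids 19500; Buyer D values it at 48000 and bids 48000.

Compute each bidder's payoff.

Sorted high to low: Buyer D 48000; Buyer M 26500; Buyer J 23500; Buyer S 22500; Buyer T 19500; Buyer K 5000.
Buyer D has the top bid and wins; the price is the second-highest bid, 26500.
Buyer D's payoff = 48000 − 26500 = 21500. All other bidders lose, so their payoff is 0.

Payoffs: Buyer K 0, Buyer J 0, Buyer S 0, Buyer M 0, Buyer T 0, Buyer D 21500.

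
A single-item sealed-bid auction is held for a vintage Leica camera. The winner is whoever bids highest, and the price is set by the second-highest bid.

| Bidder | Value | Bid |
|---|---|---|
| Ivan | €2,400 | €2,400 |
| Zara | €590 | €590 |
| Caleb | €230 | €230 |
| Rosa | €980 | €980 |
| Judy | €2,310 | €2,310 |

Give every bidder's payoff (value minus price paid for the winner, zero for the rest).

Ivan €90, Zara €0, Caleb €0, Rosa €0, Judy €0.

Ordered from highest: Ivan €2,400; Judy €2,310; Rosa €980; Zara €590; Caleb €230.
Ivan has the top bid and wins; the price is the second-highest bid, €2,310.
Ivan's payoff = €2,400 − €2,310 = €90. All other bidders lose, so their payoff is 0.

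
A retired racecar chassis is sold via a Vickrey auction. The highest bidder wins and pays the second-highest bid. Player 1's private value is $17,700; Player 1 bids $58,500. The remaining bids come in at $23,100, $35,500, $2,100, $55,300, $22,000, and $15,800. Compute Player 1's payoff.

The bidder's payoff: -$37,600.

Highest competing bid: $55,300.
Player 1's bid $58,500 is the highest overall, so Player 1 wins and pays the second-highest bid, $55,300.
Payoff = value − price = $17,700 − $55,300 = -$37,600.
Overbidding won the item at a price above value — truthful bidding would have avoided this loss.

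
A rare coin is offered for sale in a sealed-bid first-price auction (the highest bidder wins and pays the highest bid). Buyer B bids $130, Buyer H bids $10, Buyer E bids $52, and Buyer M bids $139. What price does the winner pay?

Ordered from highest: Buyer M $139, then Buyer B $130, then Buyer E $52, then Buyer H $10.
Buyer M is the highest bidder, so Buyer M wins.
Under the first-price rule, the price is the highest bid: $139.

Price paid: $139.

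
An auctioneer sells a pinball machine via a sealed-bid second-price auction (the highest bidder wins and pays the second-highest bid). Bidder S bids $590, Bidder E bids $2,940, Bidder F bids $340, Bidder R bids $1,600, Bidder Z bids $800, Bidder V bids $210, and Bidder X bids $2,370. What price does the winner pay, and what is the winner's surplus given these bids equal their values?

Sorted high to low: Bidder E $2,940 > Bidder X $2,370 > Bidder R $1,600 > Bidder Z $800 > Bidder S $590 > Bidder F $340 > Bidder V $210.
Bidder E is the highest bidder, so Bidder E wins.
Under the second-price rule, the price is the second-highest bid: $2,370.
Surplus = $2,940 − $2,370 = $570.

The winner pays $2,370 for a surplus of $570.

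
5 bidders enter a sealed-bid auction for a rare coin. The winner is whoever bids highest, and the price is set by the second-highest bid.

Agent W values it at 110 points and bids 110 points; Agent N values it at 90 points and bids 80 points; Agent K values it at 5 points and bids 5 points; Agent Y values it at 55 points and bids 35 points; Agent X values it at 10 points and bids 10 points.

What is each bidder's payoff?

Sorted high to low: Agent W 110 points > Agent N 80 points > Agent Y 35 points > Agent X 10 points > Agent K 5 points.
Agent W has the top bid and wins; the price is the second-highest bid, 80 points.
Agent W's payoff = 110 points − 80 points = 30 points. All other bidders lose, so their payoff is 0.

Payoffs: Agent W 30 points, Agent N 0 points, Agent K 0 points, Agent Y 0 points, Agent X 0 points.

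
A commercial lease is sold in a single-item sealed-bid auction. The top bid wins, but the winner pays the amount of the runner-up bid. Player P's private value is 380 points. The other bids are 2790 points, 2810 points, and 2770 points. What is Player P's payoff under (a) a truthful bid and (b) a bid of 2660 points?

The highest competing bid is 2810 points.
Bidding truthfully at 380 points: the top bid is 2810 points (a rival), so Player P loses. Payoff = 0 points.
Bidding 2660 points: the top bid is 2810 points (a rival), so Player P loses. Payoff = 0 points.

Truthful: 0 points; alternative: 0 points.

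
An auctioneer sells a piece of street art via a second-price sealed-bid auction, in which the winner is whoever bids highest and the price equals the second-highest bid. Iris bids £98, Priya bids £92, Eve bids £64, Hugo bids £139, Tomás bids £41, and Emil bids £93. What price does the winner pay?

£98

Ranking the bids: Hugo £139; Iris £98; Emil £93; Priya £92; Eve £64; Tomás £41.
Hugo is the highest bidder, so Hugo wins.
Under the second-price rule, the price is the second-highest bid: £98.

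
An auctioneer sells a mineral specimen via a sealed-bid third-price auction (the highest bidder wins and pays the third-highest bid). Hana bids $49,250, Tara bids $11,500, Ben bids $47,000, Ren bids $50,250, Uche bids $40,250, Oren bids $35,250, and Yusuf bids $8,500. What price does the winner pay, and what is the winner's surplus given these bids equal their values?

Sorted high to low: Ren $50,250 > Hana $49,250 > Ben $47,000 > Uche $40,250 > Oren $35,250 > Tara $11,500 > Yusuf $8,500.
Ren is the highest bidder, so Ren wins.
Under the third-price rule, the price is the third-highest bid: $47,000.
Surplus = $50,250 − $47,000 = $3,250.

The winner pays $47,000 for a surplus of $3,250.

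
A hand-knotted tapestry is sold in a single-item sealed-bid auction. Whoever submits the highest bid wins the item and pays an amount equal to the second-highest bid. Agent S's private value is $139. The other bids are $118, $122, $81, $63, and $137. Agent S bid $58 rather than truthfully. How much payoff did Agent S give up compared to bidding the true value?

Regret: $2.

The highest competing bid is $137.
Bidding truthfully at $139: Agent S has the top bid, wins, and pays the second-highest bid $137. Payoff = $139 − $137 = $2.
Bidding $58: the top bid is $137 (a rival), so Agent S loses. Payoff = $0.
Regret = truthful payoff − actual payoff = $2 − $0 = $2.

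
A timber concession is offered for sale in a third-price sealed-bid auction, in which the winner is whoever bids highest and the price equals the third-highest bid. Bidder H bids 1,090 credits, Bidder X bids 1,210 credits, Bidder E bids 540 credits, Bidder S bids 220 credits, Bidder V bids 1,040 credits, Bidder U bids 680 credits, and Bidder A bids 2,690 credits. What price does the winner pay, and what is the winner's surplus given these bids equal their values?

Ranking the bids: Bidder A 2,690 credits; Bidder X 1,210 credits; Bidder H 1,090 credits; Bidder V 1,040 credits; Bidder U 680 credits; Bidder E 540 credits; Bidder S 220 credits.
Bidder A is the highest bidder, so Bidder A wins.
Under the third-price rule, the price is the third-highest bid: 1,090 credits.
Surplus = 2,690 credits − 1,090 credits = 1,600 credits.

The winner pays 1,090 credits for a surplus of 1,600 credits.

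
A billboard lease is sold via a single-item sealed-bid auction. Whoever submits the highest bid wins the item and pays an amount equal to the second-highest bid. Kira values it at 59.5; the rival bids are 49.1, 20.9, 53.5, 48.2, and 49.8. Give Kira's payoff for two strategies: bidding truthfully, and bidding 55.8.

(a) 6.0  (b) 6.0

The highest competing bid is 53.5.
Bidding truthfully at 59.5: Kira has the top bid, wins, and pays the second-highest bid 53.5. Payoff = 59.5 − 53.5 = 6.0.
Bidding 55.8: Kira has the top bid, wins, and pays the second-highest bid 53.5. Payoff = 59.5 − 53.5 = 6.0.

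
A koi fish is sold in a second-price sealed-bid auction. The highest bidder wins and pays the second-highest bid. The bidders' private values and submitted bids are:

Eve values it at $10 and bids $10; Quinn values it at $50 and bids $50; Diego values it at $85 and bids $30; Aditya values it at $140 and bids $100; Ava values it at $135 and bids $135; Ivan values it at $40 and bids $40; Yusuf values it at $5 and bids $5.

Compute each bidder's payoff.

Eve $0, Quinn $0, Diego $0, Aditya $0, Ava $35, Ivan $0, Yusuf $0.

Ranking the bids: Ava $135 > Aditya $100 > Quinn $50 > Ivan $40 > Diego $30 > Eve $10 > Yusuf $5.
Ava has the top bid and wins; the price is the second-highest bid, $100.
Ava's payoff = $135 − $100 = $35. All other bidders lose, so their payoff is 0.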